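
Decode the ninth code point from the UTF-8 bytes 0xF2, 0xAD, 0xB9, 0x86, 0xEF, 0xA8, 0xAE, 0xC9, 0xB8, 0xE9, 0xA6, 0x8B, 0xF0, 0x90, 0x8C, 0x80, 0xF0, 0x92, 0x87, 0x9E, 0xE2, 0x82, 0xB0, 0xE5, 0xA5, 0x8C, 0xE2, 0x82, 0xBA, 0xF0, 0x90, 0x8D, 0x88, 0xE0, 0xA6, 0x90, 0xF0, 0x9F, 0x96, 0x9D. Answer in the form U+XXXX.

U+20BA

Offset 0: leading byte 0xF2 = 11110010 → 4-byte char #1 = F2 AD B9 86.
Offset 4: leading byte 0xEF = 11101111 → 3-byte char #2 = EF A8 AE.
Offset 7: leading byte 0xC9 = 11001001 → 2-byte char #3 = C9 B8.
Offset 9: leading byte 0xE9 = 11101001 → 3-byte char #4 = E9 A6 8B.
Offset 12: leading byte 0xF0 = 11110000 → 4-byte char #5 = F0 90 8C 80.
Offset 16: leading byte 0xF0 = 11110000 → 4-byte char #6 = F0 92 87 9E.
Offset 20: leading byte 0xE2 = 11100010 → 3-byte char #7 = E2 82 B0.
Offset 23: leading byte 0xE5 = 11100101 → 3-byte char #8 = E5 A5 8C.
Offset 26: leading byte 0xE2 = 11100010 → 3-byte char #9 = E2 82 BA.
Leading byte 0xE2 = 11100010 matches 1110xxxx → 3-byte sequence.
Byte 1: 0xE2 = 11100010, payload 0010 (4 bits).
Byte 2: 0x82 = 10000010 (10xxxxxx ✓), payload 000010.
Byte 3: 0xBA = 10111010 (10xxxxxx ✓), payload 111010.
Concatenate: 0010000010111010 = 0x20BA (16 bits → U+20BA).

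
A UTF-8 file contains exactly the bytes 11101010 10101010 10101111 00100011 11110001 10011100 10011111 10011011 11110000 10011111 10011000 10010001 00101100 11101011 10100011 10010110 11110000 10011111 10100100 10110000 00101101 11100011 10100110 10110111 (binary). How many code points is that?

Byte at offset 0: 0xEA = 11101010 → 3-byte char (#1). Advance 3.
Byte at offset 3: 0x23 = 00100011 → 1-byte char (#2). Advance 1.
Byte at offset 4: 0xF1 = 11110001 → 4-byte char (#3). Advance 4.
Byte at offset 8: 0xF0 = 11110000 → 4-byte char (#4). Advance 4.
Byte at offset 12: 0x2C = 00101100 → 1-byte char (#5). Advance 1.
Byte at offset 13: 0xEB = 11101011 → 3-byte char (#6). Advance 3.
Byte at offset 16: 0xF0 = 11110000 → 4-byte char (#7). Advance 4.
Byte at offset 20: 0x2D = 00101101 → 1-byte char (#8). Advance 1.
Byte at offset 21: 0xE3 = 11100011 → 3-byte char (#9). Advance 3.
Reached end at offset 24 after 9 code points.

9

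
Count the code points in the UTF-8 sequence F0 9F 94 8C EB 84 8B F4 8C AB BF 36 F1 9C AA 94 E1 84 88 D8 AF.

Byte at offset 0: 0xF0 = 11110000 → 4-byte char (#1). Advance 4.
Byte at offset 4: 0xEB = 11101011 → 3-byte char (#2). Advance 3.
Byte at offset 7: 0xF4 = 11110100 → 4-byte char (#3). Advance 4.
Byte at offset 11: 0x36 = 00110110 → 1-byte char (#4). Advance 1.
Byte at offset 12: 0xF1 = 11110001 → 4-byte char (#5). Advance 4.
Byte at offset 16: 0xE1 = 11100001 → 3-byte char (#6). Advance 3.
Byte at offset 19: 0xD8 = 11011000 → 2-byte char (#7). Advance 2.
Reached end at offset 21 after 7 code points.

7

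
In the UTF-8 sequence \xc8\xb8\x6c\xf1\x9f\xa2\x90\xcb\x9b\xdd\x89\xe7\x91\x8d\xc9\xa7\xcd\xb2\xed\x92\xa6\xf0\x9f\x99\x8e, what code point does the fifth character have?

U+0749

Offset 0: leading byte 0xC8 = 11001000 → 2-byte char #1 = C8 B8.
Offset 2: leading byte 0x6C = 01101100 → 1-byte char #2 = 6C.
Offset 3: leading byte 0xF1 = 11110001 → 4-byte char #3 = F1 9F A2 90.
Offset 7: leading byte 0xCB = 11001011 → 2-byte char #4 = CB 9B.
Offset 9: leading byte 0xDD = 11011101 → 2-byte char #5 = DD 89.
Leading byte 0xDD = 11011101 matches 110xxxxx → 2-byte sequence.
Byte 1: 0xDD = 11011101, payload 11101 (5 bits).
Byte 2: 0x89 = 10001001 (10xxxxxx ✓), payload 001001.
Concatenate: 11101001001 = 0x749 (11 bits → U+0749).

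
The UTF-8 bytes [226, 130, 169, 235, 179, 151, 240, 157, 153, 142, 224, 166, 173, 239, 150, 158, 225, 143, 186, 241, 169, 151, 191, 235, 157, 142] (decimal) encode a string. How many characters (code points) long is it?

8

Byte at offset 0: 0xE2 = 11100010 → 3-byte char (#1). Advance 3.
Byte at offset 3: 0xEB = 11101011 → 3-byte char (#2). Advance 3.
Byte at offset 6: 0xF0 = 11110000 → 4-byte char (#3). Advance 4.
Byte at offset 10: 0xE0 = 11100000 → 3-byte char (#4). Advance 3.
Byte at offset 13: 0xEF = 11101111 → 3-byte char (#5). Advance 3.
Byte at offset 16: 0xE1 = 11100001 → 3-byte char (#6). Advance 3.
Byte at offset 19: 0xF1 = 11110001 → 4-byte char (#7). Advance 4.
Byte at offset 23: 0xEB = 11101011 → 3-byte char (#8). Advance 3.
Reached end at offset 26 after 8 code points.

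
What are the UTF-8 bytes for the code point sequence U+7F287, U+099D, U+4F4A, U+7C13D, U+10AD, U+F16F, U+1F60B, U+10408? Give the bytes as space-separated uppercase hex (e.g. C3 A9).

U+7F287: 4-byte form → F1 BF 8A 87.
U+099D: 3-byte form → E0 A6 9D.
U+4F4A: 3-byte form → E4 BD 8A.
U+7C13D: 4-byte form → F1 BC 84 BD.
U+10AD: 3-byte form → E1 82 AD.
U+F16F: 3-byte form → EF 85 AF.
U+1F60B: 4-byte form → F0 9F 98 8B.
U+10408: 4-byte form → F0 90 90 88.
Concatenated (28 bytes): F1 BF 8A 87 E0 A6 9D E4 BD 8A F1 BC 84 BD E1 82 AD EF 85 AF F0 9F 98 8B F0 90 90 88.

F1 BF 8A 87 E0 A6 9D E4 BD 8A F1 BC 84 BD E1 82 AD EF 85 AF F0 9F 98 8B F0 90 90 88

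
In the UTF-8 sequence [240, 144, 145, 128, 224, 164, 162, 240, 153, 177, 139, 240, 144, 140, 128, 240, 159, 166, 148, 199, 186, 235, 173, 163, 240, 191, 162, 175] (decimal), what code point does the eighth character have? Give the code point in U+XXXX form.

Offset 0: leading byte 0xF0 = 11110000 → 4-byte char #1 = F0 90 91 80.
Offset 4: leading byte 0xE0 = 11100000 → 3-byte char #2 = E0 A4 A2.
Offset 7: leading byte 0xF0 = 11110000 → 4-byte char #3 = F0 99 B1 8B.
Offset 11: leading byte 0xF0 = 11110000 → 4-byte char #4 = F0 90 8C 80.
Offset 15: leading byte 0xF0 = 11110000 → 4-byte char #5 = F0 9F A6 94.
Offset 19: leading byte 0xC7 = 11000111 → 2-byte char #6 = C7 BA.
Offset 21: leading byte 0xEB = 11101011 → 3-byte char #7 = EB AD A3.
Offset 24: leading byte 0xF0 = 11110000 → 4-byte char #8 = F0 BF A2 AF.
Leading byte 0xF0 = 11110000 matches 11110xxx → 4-byte sequence.
Byte 1: 0xF0 = 11110000, payload 000 (3 bits).
Byte 2: 0xBF = 10111111 (10xxxxxx ✓), payload 111111.
Byte 3: 0xA2 = 10100010 (10xxxxxx ✓), payload 100010.
Byte 4: 0xAF = 10101111 (10xxxxxx ✓), payload 101111.
Concatenate: 000111111100010101111 = 0x3F8AF (21 bits → U+3F8AF).

U+3F8AF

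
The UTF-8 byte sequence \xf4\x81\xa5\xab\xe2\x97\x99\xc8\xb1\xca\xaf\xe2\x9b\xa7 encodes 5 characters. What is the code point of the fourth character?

Offset 0: leading byte 0xF4 = 11110100 → 4-byte char #1 = F4 81 A5 AB.
Offset 4: leading byte 0xE2 = 11100010 → 3-byte char #2 = E2 97 99.
Offset 7: leading byte 0xC8 = 11001000 → 2-byte char #3 = C8 B1.
Offset 9: leading byte 0xCA = 11001010 → 2-byte char #4 = CA AF.
Leading byte 0xCA = 11001010 matches 110xxxxx → 2-byte sequence.
Byte 1: 0xCA = 11001010, payload 01010 (5 bits).
Byte 2: 0xAF = 10101111 (10xxxxxx ✓), payload 101111.
Concatenate: 01010101111 = 0x2AF (11 bits → U+02AF).

U+02AF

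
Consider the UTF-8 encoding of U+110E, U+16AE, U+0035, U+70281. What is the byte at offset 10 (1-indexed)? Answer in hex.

0x8A

1-indexed offset 10 is 0-indexed offset 9.
U+110E → 3-byte form E1 84 8E at offsets 0–2.
U+16AE → 3-byte form E1 9A AE at offsets 3–5.
U+0035 → 1-byte form 35 at offsets 6–6.
U+70281 → 4-byte form F1 B0 8A 81 at offsets 7–10.
Offset 9 falls in char 4's range; it's byte 3 of F1 B0 8A 81 = 0x8A.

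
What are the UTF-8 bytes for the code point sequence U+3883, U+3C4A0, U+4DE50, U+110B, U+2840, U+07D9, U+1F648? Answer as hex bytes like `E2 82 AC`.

U+3883: 3-byte form → E3 A2 83.
U+3C4A0: 4-byte form → F0 BC 92 A0.
U+4DE50: 4-byte form → F1 8D B9 90.
U+110B: 3-byte form → E1 84 8B.
U+2840: 3-byte form → E2 A1 80.
U+07D9: 2-byte form → DF 99.
U+1F648: 4-byte form → F0 9F 99 88.
Concatenated (23 bytes): E3 A2 83 F0 BC 92 A0 F1 8D B9 90 E1 84 8B E2 A1 80 DF 99 F0 9F 99 88.

E3 A2 83 F0 BC 92 A0 F1 8D B9 90 E1 84 8B E2 A1 80 DF 99 F0 9F 99 88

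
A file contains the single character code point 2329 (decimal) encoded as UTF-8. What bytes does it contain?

U+0919 = 0x919 = 2329 decimal. In range U+0800–U+FFFF → 3-byte form: 1110xxxx 10xxxxxx 10xxxxxx.
Binary (16 bits): 0000100100011001.
Split 4+6+6: 0000 | 100100 | 011001.
Byte 1: 11100000 = 0xE0.
Byte 2: 10100100 = 0xA4.
Byte 3: 10011001 = 0x99.

E0 A4 99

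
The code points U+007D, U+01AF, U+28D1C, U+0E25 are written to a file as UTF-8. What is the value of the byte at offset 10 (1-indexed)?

1-indexed offset 10 is 0-indexed offset 9.
U+007D → 1-byte form 7D at offsets 0–0.
U+01AF → 2-byte form C6 AF at offsets 1–2.
U+28D1C → 4-byte form F0 A8 B4 9C at offsets 3–6.
U+0E25 → 3-byte form E0 B8 A5 at offsets 7–9.
Offset 9 falls in char 4's range; it's byte 3 of E0 B8 A5 = 0xA5.

0xA5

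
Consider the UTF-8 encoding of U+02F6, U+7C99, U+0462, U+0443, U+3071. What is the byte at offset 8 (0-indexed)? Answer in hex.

0x83

U+02F6 → 2-byte form CB B6 at offsets 0–1.
U+7C99 → 3-byte form E7 B2 99 at offsets 2–4.
U+0462 → 2-byte form D1 A2 at offsets 5–6.
U+0443 → 2-byte form D1 83 at offsets 7–8.
Offset 8 falls in char 4's range; it's byte 2 of D1 83 = 0x83.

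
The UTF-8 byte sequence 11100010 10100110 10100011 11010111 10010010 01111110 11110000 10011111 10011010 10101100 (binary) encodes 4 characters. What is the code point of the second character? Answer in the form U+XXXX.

U+05D2

Offset 0: leading byte 0xE2 = 11100010 → 3-byte char #1 = E2 A6 A3.
Offset 3: leading byte 0xD7 = 11010111 → 2-byte char #2 = D7 92.
Leading byte 0xD7 = 11010111 matches 110xxxxx → 2-byte sequence.
Byte 1: 0xD7 = 11010111, payload 10111 (5 bits).
Byte 2: 0x92 = 10010010 (10xxxxxx ✓), payload 010010.
Concatenate: 10111010010 = 0x5D2 (11 bits → U+05D2).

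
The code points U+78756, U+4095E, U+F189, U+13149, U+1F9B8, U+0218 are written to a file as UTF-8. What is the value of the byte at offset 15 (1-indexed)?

1-indexed offset 15 is 0-indexed offset 14.
U+78756 → 4-byte form F1 B8 9D 96 at offsets 0–3.
U+4095E → 4-byte form F1 80 A5 9E at offsets 4–7.
U+F189 → 3-byte form EF 86 89 at offsets 8–10.
U+13149 → 4-byte form F0 93 85 89 at offsets 11–14.
Offset 14 falls in char 4's range; it's byte 4 of F0 93 85 89 = 0x89.

0x89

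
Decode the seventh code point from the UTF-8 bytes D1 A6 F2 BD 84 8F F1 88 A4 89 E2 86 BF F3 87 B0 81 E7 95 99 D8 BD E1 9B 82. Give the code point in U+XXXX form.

Offset 0: leading byte 0xD1 = 11010001 → 2-byte char #1 = D1 A6.
Offset 2: leading byte 0xF2 = 11110010 → 4-byte char #2 = F2 BD 84 8F.
Offset 6: leading byte 0xF1 = 11110001 → 4-byte char #3 = F1 88 A4 89.
Offset 10: leading byte 0xE2 = 11100010 → 3-byte char #4 = E2 86 BF.
Offset 13: leading byte 0xF3 = 11110011 → 4-byte char #5 = F3 87 B0 81.
Offset 17: leading byte 0xE7 = 11100111 → 3-byte char #6 = E7 95 99.
Offset 20: leading byte 0xD8 = 11011000 → 2-byte char #7 = D8 BD.
Leading byte 0xD8 = 11011000 matches 110xxxxx → 2-byte sequence.
Byte 1: 0xD8 = 11011000, payload 11000 (5 bits).
Byte 2: 0xBD = 10111101 (10xxxxxx ✓), payload 111101.
Concatenate: 11000111101 = 0x63D (11 bits → U+063D).

U+063D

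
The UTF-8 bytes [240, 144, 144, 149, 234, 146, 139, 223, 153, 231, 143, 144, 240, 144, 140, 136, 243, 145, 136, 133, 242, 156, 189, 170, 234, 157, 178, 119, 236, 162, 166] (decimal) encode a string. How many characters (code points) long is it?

Byte at offset 0: 0xF0 = 11110000 → 4-byte char (#1). Advance 4.
Byte at offset 4: 0xEA = 11101010 → 3-byte char (#2). Advance 3.
Byte at offset 7: 0xDF = 11011111 → 2-byte char (#3). Advance 2.
Byte at offset 9: 0xE7 = 11100111 → 3-byte char (#4). Advance 3.
Byte at offset 12: 0xF0 = 11110000 → 4-byte char (#5). Advance 4.
Byte at offset 16: 0xF3 = 11110011 → 4-byte char (#6). Advance 4.
Byte at offset 20: 0xF2 = 11110010 → 4-byte char (#7). Advance 4.
Byte at offset 24: 0xEA = 11101010 → 3-byte char (#8). Advance 3.
Byte at offset 27: 0x77 = 01110111 → 1-byte char (#9). Advance 1.
Byte at offset 28: 0xEC = 11101100 → 3-byte char (#10). Advance 3.
Reached end at offset 31 after 10 code points.

10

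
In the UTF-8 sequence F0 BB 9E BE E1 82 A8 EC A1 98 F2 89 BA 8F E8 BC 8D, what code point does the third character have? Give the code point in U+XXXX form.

Offset 0: leading byte 0xF0 = 11110000 → 4-byte char #1 = F0 BB 9E BE.
Offset 4: leading byte 0xE1 = 11100001 → 3-byte char #2 = E1 82 A8.
Offset 7: leading byte 0xEC = 11101100 → 3-byte char #3 = EC A1 98.
Leading byte 0xEC = 11101100 matches 1110xxxx → 3-byte sequence.
Byte 1: 0xEC = 11101100, payload 1100 (4 bits).
Byte 2: 0xA1 = 10100001 (10xxxxxx ✓), payload 100001.
Byte 3: 0x98 = 10011000 (10xxxxxx ✓), payload 011000.
Concatenate: 1100100001011000 = 0xC858 (16 bits → U+C858).

U+C858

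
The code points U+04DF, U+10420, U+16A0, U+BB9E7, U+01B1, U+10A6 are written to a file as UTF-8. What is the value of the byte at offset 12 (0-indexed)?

U+04DF → 2-byte form D3 9F at offsets 0–1.
U+10420 → 4-byte form F0 90 90 A0 at offsets 2–5.
U+16A0 → 3-byte form E1 9A A0 at offsets 6–8.
U+BB9E7 → 4-byte form F2 BB A7 A7 at offsets 9–12.
Offset 12 falls in char 4's range; it's byte 4 of F2 BB A7 A7 = 0xA7.

0xA7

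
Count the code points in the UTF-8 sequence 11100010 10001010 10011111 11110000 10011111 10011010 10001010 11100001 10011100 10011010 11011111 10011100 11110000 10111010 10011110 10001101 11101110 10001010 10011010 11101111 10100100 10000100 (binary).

Byte at offset 0: 0xE2 = 11100010 → 3-byte char (#1). Advance 3.
Byte at offset 3: 0xF0 = 11110000 → 4-byte char (#2). Advance 4.
Byte at offset 7: 0xE1 = 11100001 → 3-byte char (#3). Advance 3.
Byte at offset 10: 0xDF = 11011111 → 2-byte char (#4). Advance 2.
Byte at offset 12: 0xF0 = 11110000 → 4-byte char (#5). Advance 4.
Byte at offset 16: 0xEE = 11101110 → 3-byte char (#6). Advance 3.
Byte at offset 19: 0xEF = 11101111 → 3-byte char (#7). Advance 3.
Reached end at offset 22 after 7 code points.

7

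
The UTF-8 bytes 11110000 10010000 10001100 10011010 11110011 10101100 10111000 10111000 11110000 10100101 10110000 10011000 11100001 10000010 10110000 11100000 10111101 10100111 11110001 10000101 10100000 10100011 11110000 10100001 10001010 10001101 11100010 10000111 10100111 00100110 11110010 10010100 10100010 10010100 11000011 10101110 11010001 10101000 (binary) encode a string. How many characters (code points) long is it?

Byte at offset 0: 0xF0 = 11110000 → 4-byte char (#1). Advance 4.
Byte at offset 4: 0xF3 = 11110011 → 4-byte char (#2). Advance 4.
Byte at offset 8: 0xF0 = 11110000 → 4-byte char (#3). Advance 4.
Byte at offset 12: 0xE1 = 11100001 → 3-byte char (#4). Advance 3.
Byte at offset 15: 0xE0 = 11100000 → 3-byte char (#5). Advance 3.
Byte at offset 18: 0xF1 = 11110001 → 4-byte char (#6). Advance 4.
Byte at offset 22: 0xF0 = 11110000 → 4-byte char (#7). Advance 4.
Byte at offset 26: 0xE2 = 11100010 → 3-byte char (#8). Advance 3.
Byte at offset 29: 0x26 = 00100110 → 1-byte char (#9). Advance 1.
Byte at offset 30: 0xF2 = 11110010 → 4-byte char (#10). Advance 4.
Byte at offset 34: 0xC3 = 11000011 → 2-byte char (#11). Advance 2.
Byte at offset 36: 0xD1 = 11010001 → 2-byte char (#12). Advance 2.
Reached end at offset 38 after 12 code points.

12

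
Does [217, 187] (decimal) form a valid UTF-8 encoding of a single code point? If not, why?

Leading byte 0xD9 = 11011001 → 2-byte form.
Continuation bytes 0xBB=10111011 all match 10xxxxxx.
Decoded value 0x67B is ≥ 0x80 (shortest form) and not a surrogate.

valid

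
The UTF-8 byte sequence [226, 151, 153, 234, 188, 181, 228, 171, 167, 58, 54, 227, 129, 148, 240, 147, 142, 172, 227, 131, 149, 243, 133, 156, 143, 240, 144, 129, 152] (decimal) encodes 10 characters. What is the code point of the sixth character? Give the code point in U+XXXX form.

U+3054

Offset 0: leading byte 0xE2 = 11100010 → 3-byte char #1 = E2 97 99.
Offset 3: leading byte 0xEA = 11101010 → 3-byte char #2 = EA BC B5.
Offset 6: leading byte 0xE4 = 11100100 → 3-byte char #3 = E4 AB A7.
Offset 9: leading byte 0x3A = 00111010 → 1-byte char #4 = 3A.
Offset 10: leading byte 0x36 = 00110110 → 1-byte char #5 = 36.
Offset 11: leading byte 0xE3 = 11100011 → 3-byte char #6 = E3 81 94.
Leading byte 0xE3 = 11100011 matches 1110xxxx → 3-byte sequence.
Byte 1: 0xE3 = 11100011, payload 0011 (4 bits).
Byte 2: 0x81 = 10000001 (10xxxxxx ✓), payload 000001.
Byte 3: 0x94 = 10010100 (10xxxxxx ✓), payload 010100.
Concatenate: 0011000001010100 = 0x3054 (16 bits → U+3054).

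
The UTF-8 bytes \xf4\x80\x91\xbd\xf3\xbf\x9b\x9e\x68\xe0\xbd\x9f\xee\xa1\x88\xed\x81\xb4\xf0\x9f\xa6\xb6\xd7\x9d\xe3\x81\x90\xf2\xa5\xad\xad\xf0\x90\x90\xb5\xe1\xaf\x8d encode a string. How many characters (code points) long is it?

12

Byte at offset 0: 0xF4 = 11110100 → 4-byte char (#1). Advance 4.
Byte at offset 4: 0xF3 = 11110011 → 4-byte char (#2). Advance 4.
Byte at offset 8: 0x68 = 01101000 → 1-byte char (#3). Advance 1.
Byte at offset 9: 0xE0 = 11100000 → 3-byte char (#4). Advance 3.
Byte at offset 12: 0xEE = 11101110 → 3-byte char (#5). Advance 3.
Byte at offset 15: 0xED = 11101101 → 3-byte char (#6). Advance 3.
Byte at offset 18: 0xF0 = 11110000 → 4-byte char (#7). Advance 4.
Byte at offset 22: 0xD7 = 11010111 → 2-byte char (#8). Advance 2.
Byte at offset 24: 0xE3 = 11100011 → 3-byte char (#9). Advance 3.
Byte at offset 27: 0xF2 = 11110010 → 4-byte char (#10). Advance 4.
Byte at offset 31: 0xF0 = 11110000 → 4-byte char (#11). Advance 4.
Byte at offset 35: 0xE1 = 11100001 → 3-byte char (#12). Advance 3.
Reached end at offset 38 after 12 code points.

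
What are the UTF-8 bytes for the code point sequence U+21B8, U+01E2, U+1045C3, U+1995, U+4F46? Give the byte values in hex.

U+21B8: 3-byte form → E2 86 B8.
U+01E2: 2-byte form → C7 A2.
U+1045C3: 4-byte form → F4 84 97 83.
U+1995: 3-byte form → E1 A6 95.
U+4F46: 3-byte form → E4 BD 86.
Concatenated (15 bytes): E2 86 B8 C7 A2 F4 84 97 83 E1 A6 95 E4 BD 86.

E2 86 B8 C7 A2 F4 84 97 83 E1 A6 95 E4 BD 86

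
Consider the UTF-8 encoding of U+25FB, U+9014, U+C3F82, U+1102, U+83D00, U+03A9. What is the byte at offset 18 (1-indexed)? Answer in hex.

1-indexed offset 18 is 0-indexed offset 17.
U+25FB → 3-byte form E2 97 BB at offsets 0–2.
U+9014 → 3-byte form E9 80 94 at offsets 3–5.
U+C3F82 → 4-byte form F3 83 BE 82 at offsets 6–9.
U+1102 → 3-byte form E1 84 82 at offsets 10–12.
U+83D00 → 4-byte form F2 83 B4 80 at offsets 13–16.
U+03A9 → 2-byte form CE A9 at offsets 17–18.
Offset 17 falls in char 6's range; it's byte 1 of CE A9 = 0xCE.

0xCE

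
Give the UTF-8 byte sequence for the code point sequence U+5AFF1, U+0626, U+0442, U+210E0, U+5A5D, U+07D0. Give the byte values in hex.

F1 9A BF B1 D8 A6 D1 82 F0 A1 83 A0 E5 A9 9D DF 90

U+5AFF1: 4-byte form → F1 9A BF B1.
U+0626: 2-byte form → D8 A6.
U+0442: 2-byte form → D1 82.
U+210E0: 4-byte form → F0 A1 83 A0.
U+5A5D: 3-byte form → E5 A9 9D.
U+07D0: 2-byte form → DF 90.
Concatenated (17 bytes): F1 9A BF B1 D8 A6 D1 82 F0 A1 83 A0 E5 A9 9D DF 90.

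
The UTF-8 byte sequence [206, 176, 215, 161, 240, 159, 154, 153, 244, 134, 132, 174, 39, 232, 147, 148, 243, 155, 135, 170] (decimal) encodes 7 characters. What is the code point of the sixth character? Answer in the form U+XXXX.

U+84D4

Offset 0: leading byte 0xCE = 11001110 → 2-byte char #1 = CE B0.
Offset 2: leading byte 0xD7 = 11010111 → 2-byte char #2 = D7 A1.
Offset 4: leading byte 0xF0 = 11110000 → 4-byte char #3 = F0 9F 9A 99.
Offset 8: leading byte 0xF4 = 11110100 → 4-byte char #4 = F4 86 84 AE.
Offset 12: leading byte 0x27 = 00100111 → 1-byte char #5 = 27.
Offset 13: leading byte 0xE8 = 11101000 → 3-byte char #6 = E8 93 94.
Leading byte 0xE8 = 11101000 matches 1110xxxx → 3-byte sequence.
Byte 1: 0xE8 = 11101000, payload 1000 (4 bits).
Byte 2: 0x93 = 10010011 (10xxxxxx ✓), payload 010011.
Byte 3: 0x94 = 10010100 (10xxxxxx ✓), payload 010100.
Concatenate: 1000010011010100 = 0x84D4 (16 bits → U+84D4).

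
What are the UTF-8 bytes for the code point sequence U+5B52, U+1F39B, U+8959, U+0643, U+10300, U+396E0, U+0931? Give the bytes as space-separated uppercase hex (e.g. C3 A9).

U+5B52: 3-byte form → E5 AD 92.
U+1F39B: 4-byte form → F0 9F 8E 9B.
U+8959: 3-byte form → E8 A5 99.
U+0643: 2-byte form → D9 83.
U+10300: 4-byte form → F0 90 8C 80.
U+396E0: 4-byte form → F0 B9 9B A0.
U+0931: 3-byte form → E0 A4 B1.
Concatenated (23 bytes): E5 AD 92 F0 9F 8E 9B E8 A5 99 D9 83 F0 90 8C 80 F0 B9 9B A0 E0 A4 B1.

E5 AD 92 F0 9F 8E 9B E8 A5 99 D9 83 F0 90 8C 80 F0 B9 9B A0 E0 A4 B1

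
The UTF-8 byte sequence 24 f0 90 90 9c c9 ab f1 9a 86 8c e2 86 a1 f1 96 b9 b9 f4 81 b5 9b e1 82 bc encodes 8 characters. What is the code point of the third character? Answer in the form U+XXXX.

Offset 0: leading byte 0x24 = 00100100 → 1-byte char #1 = 24.
Offset 1: leading byte 0xF0 = 11110000 → 4-byte char #2 = F0 90 90 9C.
Offset 5: leading byte 0xC9 = 11001001 → 2-byte char #3 = C9 AB.
Leading byte 0xC9 = 11001001 matches 110xxxxx → 2-byte sequence.
Byte 1: 0xC9 = 11001001, payload 01001 (5 bits).
Byte 2: 0xAB = 10101011 (10xxxxxx ✓), payload 101011.
Concatenate: 01001101011 = 0x26B (11 bits → U+026B).

U+026B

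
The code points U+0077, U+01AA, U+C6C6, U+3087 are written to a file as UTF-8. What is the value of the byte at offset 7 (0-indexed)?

U+0077 → 1-byte form 77 at offsets 0–0.
U+01AA → 2-byte form C6 AA at offsets 1–2.
U+C6C6 → 3-byte form EC 9B 86 at offsets 3–5.
U+3087 → 3-byte form E3 82 87 at offsets 6–8.
Offset 7 falls in char 4's range; it's byte 2 of E3 82 87 = 0x82.

0x82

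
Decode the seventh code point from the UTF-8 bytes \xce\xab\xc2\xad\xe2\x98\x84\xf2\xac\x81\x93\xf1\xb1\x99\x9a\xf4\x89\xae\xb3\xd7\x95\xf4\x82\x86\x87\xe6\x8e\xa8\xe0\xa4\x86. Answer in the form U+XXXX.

Offset 0: leading byte 0xCE = 11001110 → 2-byte char #1 = CE AB.
Offset 2: leading byte 0xC2 = 11000010 → 2-byte char #2 = C2 AD.
Offset 4: leading byte 0xE2 = 11100010 → 3-byte char #3 = E2 98 84.
Offset 7: leading byte 0xF2 = 11110010 → 4-byte char #4 = F2 AC 81 93.
Offset 11: leading byte 0xF1 = 11110001 → 4-byte char #5 = F1 B1 99 9A.
Offset 15: leading byte 0xF4 = 11110100 → 4-byte char #6 = F4 89 AE B3.
Offset 19: leading byte 0xD7 = 11010111 → 2-byte char #7 = D7 95.
Leading byte 0xD7 = 11010111 matches 110xxxxx → 2-byte sequence.
Byte 1: 0xD7 = 11010111, payload 10111 (5 bits).
Byte 2: 0x95 = 10010101 (10xxxxxx ✓), payload 010101.
Concatenate: 10111010101 = 0x5D5 (11 bits → U+05D5).

U+05D5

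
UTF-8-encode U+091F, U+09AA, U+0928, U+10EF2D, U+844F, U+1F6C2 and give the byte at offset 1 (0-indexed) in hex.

U+091F → 3-byte form E0 A4 9F at offsets 0–2.
Offset 1 falls in char 1's range; it's byte 2 of E0 A4 9F = 0xA4.

0xA4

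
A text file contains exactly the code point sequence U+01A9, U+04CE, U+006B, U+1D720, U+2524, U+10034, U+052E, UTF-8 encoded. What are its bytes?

C6 A9 D3 8E 6B F0 9D 9C A0 E2 94 A4 F0 90 80 B4 D4 AE

U+01A9: 2-byte form → C6 A9.
U+04CE: 2-byte form → D3 8E.
U+006B: 1-byte form → 6B.
U+1D720: 4-byte form → F0 9D 9C A0.
U+2524: 3-byte form → E2 94 A4.
U+10034: 4-byte form → F0 90 80 B4.
U+052E: 2-byte form → D4 AE.
Concatenated (18 bytes): C6 A9 D3 8E 6B F0 9D 9C A0 E2 94 A4 F0 90 80 B4 D4 AE.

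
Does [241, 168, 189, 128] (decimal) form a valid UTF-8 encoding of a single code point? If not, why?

valid

Leading byte 0xF1 = 11110001 → 4-byte form.
Continuation bytes 0xA8=10101000, 0xBD=10111101, 0x80=10000000 all match 10xxxxxx.
Decoded value 0x68F40 is ≥ 0x10000 (shortest form) and not a surrogate.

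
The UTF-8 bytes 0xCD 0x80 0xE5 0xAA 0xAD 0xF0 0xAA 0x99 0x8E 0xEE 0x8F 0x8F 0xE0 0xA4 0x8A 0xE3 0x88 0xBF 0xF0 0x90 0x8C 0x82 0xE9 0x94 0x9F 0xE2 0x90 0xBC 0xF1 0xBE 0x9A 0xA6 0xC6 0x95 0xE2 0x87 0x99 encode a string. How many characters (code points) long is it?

Byte at offset 0: 0xCD = 11001101 → 2-byte char (#1). Advance 2.
Byte at offset 2: 0xE5 = 11100101 → 3-byte char (#2). Advance 3.
Byte at offset 5: 0xF0 = 11110000 → 4-byte char (#3). Advance 4.
Byte at offset 9: 0xEE = 11101110 → 3-byte char (#4). Advance 3.
Byte at offset 12: 0xE0 = 11100000 → 3-byte char (#5). Advance 3.
Byte at offset 15: 0xE3 = 11100011 → 3-byte char (#6). Advance 3.
Byte at offset 18: 0xF0 = 11110000 → 4-byte char (#7). Advance 4.
Byte at offset 22: 0xE9 = 11101001 → 3-byte char (#8). Advance 3.
Byte at offset 25: 0xE2 = 11100010 → 3-byte char (#9). Advance 3.
Byte at offset 28: 0xF1 = 11110001 → 4-byte char (#10). Advance 4.
Byte at offset 32: 0xC6 = 11000110 → 2-byte char (#11). Advance 2.
Byte at offset 34: 0xE2 = 11100010 → 3-byte char (#12). Advance 3.
Reached end at offset 37 after 12 code points.

12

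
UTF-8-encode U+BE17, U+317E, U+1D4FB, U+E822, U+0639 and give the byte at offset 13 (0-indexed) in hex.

0xD8

U+BE17 → 3-byte form EB B8 97 at offsets 0–2.
U+317E → 3-byte form E3 85 BE at offsets 3–5.
U+1D4FB → 4-byte form F0 9D 93 BB at offsets 6–9.
U+E822 → 3-byte form EE A0 A2 at offsets 10–12.
U+0639 → 2-byte form D8 B9 at offsets 13–14.
Offset 13 falls in char 5's range; it's byte 1 of D8 B9 = 0xD8.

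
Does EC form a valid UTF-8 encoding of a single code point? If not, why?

Leading byte 0xEC = 11101100 → 3-byte form, but only 1 byte is present.

invalid (sequence truncated)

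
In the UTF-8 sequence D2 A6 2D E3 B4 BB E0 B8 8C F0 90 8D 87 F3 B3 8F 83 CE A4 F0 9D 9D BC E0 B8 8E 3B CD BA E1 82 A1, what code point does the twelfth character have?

U+10A1

Offset 0: leading byte 0xD2 = 11010010 → 2-byte char #1 = D2 A6.
Offset 2: leading byte 0x2D = 00101101 → 1-byte char #2 = 2D.
Offset 3: leading byte 0xE3 = 11100011 → 3-byte char #3 = E3 B4 BB.
Offset 6: leading byte 0xE0 = 11100000 → 3-byte char #4 = E0 B8 8C.
Offset 9: leading byte 0xF0 = 11110000 → 4-byte char #5 = F0 90 8D 87.
Offset 13: leading byte 0xF3 = 11110011 → 4-byte char #6 = F3 B3 8F 83.
Offset 17: leading byte 0xCE = 11001110 → 2-byte char #7 = CE A4.
Offset 19: leading byte 0xF0 = 11110000 → 4-byte char #8 = F0 9D 9D BC.
Offset 23: leading byte 0xE0 = 11100000 → 3-byte char #9 = E0 B8 8E.
Offset 26: leading byte 0x3B = 00111011 → 1-byte char #10 = 3B.
Offset 27: leading byte 0xCD = 11001101 → 2-byte char #11 = CD BA.
Offset 29: leading byte 0xE1 = 11100001 → 3-byte char #12 = E1 82 A1.
Leading byte 0xE1 = 11100001 matches 1110xxxx → 3-byte sequence.
Byte 1: 0xE1 = 11100001, payload 0001 (4 bits).
Byte 2: 0x82 = 10000010 (10xxxxxx ✓), payload 000010.
Byte 3: 0xA1 = 10100001 (10xxxxxx ✓), payload 100001.
Concatenate: 0001000010100001 = 0x10A1 (16 bits → U+10A1).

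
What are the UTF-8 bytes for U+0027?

27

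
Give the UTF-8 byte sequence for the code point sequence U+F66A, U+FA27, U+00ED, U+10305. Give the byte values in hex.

U+F66A: 3-byte form → EF 99 AA.
U+FA27: 3-byte form → EF A8 A7.
U+00ED: 2-byte form → C3 AD.
U+10305: 4-byte form → F0 90 8C 85.
Concatenated (12 bytes): EF 99 AA EF A8 A7 C3 AD F0 90 8C 85.

EF 99 AA EF A8 A7 C3 AD F0 90 8C 85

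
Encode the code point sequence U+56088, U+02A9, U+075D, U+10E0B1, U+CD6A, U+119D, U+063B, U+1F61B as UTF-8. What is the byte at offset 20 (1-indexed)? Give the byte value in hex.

0xBB

1-indexed offset 20 is 0-indexed offset 19.
U+56088 → 4-byte form F1 96 82 88 at offsets 0–3.
U+02A9 → 2-byte form CA A9 at offsets 4–5.
U+075D → 2-byte form DD 9D at offsets 6–7.
U+10E0B1 → 4-byte form F4 8E 82 B1 at offsets 8–11.
U+CD6A → 3-byte form EC B5 AA at offsets 12–14.
U+119D → 3-byte form E1 86 9D at offsets 15–17.
U+063B → 2-byte form D8 BB at offsets 18–19.
Offset 19 falls in char 7's range; it's byte 2 of D8 BB = 0xBB.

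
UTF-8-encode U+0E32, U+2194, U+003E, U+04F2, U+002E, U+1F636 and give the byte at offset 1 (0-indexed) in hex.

U+0E32 → 3-byte form E0 B8 B2 at offsets 0–2.
Offset 1 falls in char 1's range; it's byte 2 of E0 B8 B2 = 0xB8.

0xB8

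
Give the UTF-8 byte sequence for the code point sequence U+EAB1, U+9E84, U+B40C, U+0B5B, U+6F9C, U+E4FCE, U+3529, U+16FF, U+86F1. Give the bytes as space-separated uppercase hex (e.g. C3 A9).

EE AA B1 E9 BA 84 EB 90 8C E0 AD 9B E6 BE 9C F3 A4 BF 8E E3 94 A9 E1 9B BF E8 9B B1

U+EAB1: 3-byte form → EE AA B1.
U+9E84: 3-byte form → E9 BA 84.
U+B40C: 3-byte form → EB 90 8C.
U+0B5B: 3-byte form → E0 AD 9B.
U+6F9C: 3-byte form → E6 BE 9C.
U+E4FCE: 4-byte form → F3 A4 BF 8E.
U+3529: 3-byte form → E3 94 A9.
U+16FF: 3-byte form → E1 9B BF.
U+86F1: 3-byte form → E8 9B B1.
Concatenated (28 bytes): EE AA B1 E9 BA 84 EB 90 8C E0 AD 9B E6 BE 9C F3 A4 BF 8E E3 94 A9 E1 9B BF E8 9B B1.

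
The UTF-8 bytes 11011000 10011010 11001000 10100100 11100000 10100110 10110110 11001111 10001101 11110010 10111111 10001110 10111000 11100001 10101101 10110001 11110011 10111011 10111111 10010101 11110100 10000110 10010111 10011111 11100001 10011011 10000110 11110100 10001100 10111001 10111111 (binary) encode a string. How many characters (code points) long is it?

Byte at offset 0: 0xD8 = 11011000 → 2-byte char (#1). Advance 2.
Byte at offset 2: 0xC8 = 11001000 → 2-byte char (#2). Advance 2.
Byte at offset 4: 0xE0 = 11100000 → 3-byte char (#3). Advance 3.
Byte at offset 7: 0xCF = 11001111 → 2-byte char (#4). Advance 2.
Byte at offset 9: 0xF2 = 11110010 → 4-byte char (#5). Advance 4.
Byte at offset 13: 0xE1 = 11100001 → 3-byte char (#6). Advance 3.
Byte at offset 16: 0xF3 = 11110011 → 4-byte char (#7). Advance 4.
Byte at offset 20: 0xF4 = 11110100 → 4-byte char (#8). Advance 4.
Byte at offset 24: 0xE1 = 11100001 → 3-byte char (#9). Advance 3.
Byte at offset 27: 0xF4 = 11110100 → 4-byte char (#10). Advance 4.
Reached end at offset 31 after 10 code points.

10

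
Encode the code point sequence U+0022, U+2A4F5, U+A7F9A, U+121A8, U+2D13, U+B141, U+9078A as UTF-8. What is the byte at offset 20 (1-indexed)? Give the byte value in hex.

1-indexed offset 20 is 0-indexed offset 19.
U+0022 → 1-byte form 22 at offsets 0–0.
U+2A4F5 → 4-byte form F0 AA 93 B5 at offsets 1–4.
U+A7F9A → 4-byte form F2 A7 BE 9A at offsets 5–8.
U+121A8 → 4-byte form F0 92 86 A8 at offsets 9–12.
U+2D13 → 3-byte form E2 B4 93 at offsets 13–15.
U+B141 → 3-byte form EB 85 81 at offsets 16–18.
U+9078A → 4-byte form F2 90 9E 8A at offsets 19–22.
Offset 19 falls in char 7's range; it's byte 1 of F2 90 9E 8A = 0xF2.

0xF2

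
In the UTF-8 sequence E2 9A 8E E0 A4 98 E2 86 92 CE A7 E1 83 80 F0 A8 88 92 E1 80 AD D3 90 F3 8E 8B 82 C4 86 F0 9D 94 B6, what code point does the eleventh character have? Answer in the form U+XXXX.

U+1D536

Offset 0: leading byte 0xE2 = 11100010 → 3-byte char #1 = E2 9A 8E.
Offset 3: leading byte 0xE0 = 11100000 → 3-byte char #2 = E0 A4 98.
Offset 6: leading byte 0xE2 = 11100010 → 3-byte char #3 = E2 86 92.
Offset 9: leading byte 0xCE = 11001110 → 2-byte char #4 = CE A7.
Offset 11: leading byte 0xE1 = 11100001 → 3-byte char #5 = E1 83 80.
Offset 14: leading byte 0xF0 = 11110000 → 4-byte char #6 = F0 A8 88 92.
Offset 18: leading byte 0xE1 = 11100001 → 3-byte char #7 = E1 80 AD.
Offset 21: leading byte 0xD3 = 11010011 → 2-byte char #8 = D3 90.
Offset 23: leading byte 0xF3 = 11110011 → 4-byte char #9 = F3 8E 8B 82.
Offset 27: leading byte 0xC4 = 11000100 → 2-byte char #10 = C4 86.
Offset 29: leading byte 0xF0 = 11110000 → 4-byte char #11 = F0 9D 94 B6.
Leading byte 0xF0 = 11110000 matches 11110xxx → 4-byte sequence.
Byte 1: 0xF0 = 11110000, payload 000 (3 bits).
Byte 2: 0x9D = 10011101 (10xxxxxx ✓), payload 011101.
Byte 3: 0x94 = 10010100 (10xxxxxx ✓), payload 010100.
Byte 4: 0xB6 = 10110110 (10xxxxxx ✓), payload 110110.
Concatenate: 000011101010100110110 = 0x1D536 (21 bits → U+1D536).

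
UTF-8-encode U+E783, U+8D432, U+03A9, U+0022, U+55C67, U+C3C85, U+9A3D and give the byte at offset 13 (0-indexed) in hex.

0xA7

U+E783 → 3-byte form EE 9E 83 at offsets 0–2.
U+8D432 → 4-byte form F2 8D 90 B2 at offsets 3–6.
U+03A9 → 2-byte form CE A9 at offsets 7–8.
U+0022 → 1-byte form 22 at offsets 9–9.
U+55C67 → 4-byte form F1 95 B1 A7 at offsets 10–13.
Offset 13 falls in char 5's range; it's byte 4 of F1 95 B1 A7 = 0xA7.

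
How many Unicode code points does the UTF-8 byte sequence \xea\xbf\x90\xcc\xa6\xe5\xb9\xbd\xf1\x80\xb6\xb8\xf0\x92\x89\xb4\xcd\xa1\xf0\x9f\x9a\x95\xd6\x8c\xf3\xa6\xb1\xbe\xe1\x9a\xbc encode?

Byte at offset 0: 0xEA = 11101010 → 3-byte char (#1). Advance 3.
Byte at offset 3: 0xCC = 11001100 → 2-byte char (#2). Advance 2.
Byte at offset 5: 0xE5 = 11100101 → 3-byte char (#3). Advance 3.
Byte at offset 8: 0xF1 = 11110001 → 4-byte char (#4). Advance 4.
Byte at offset 12: 0xF0 = 11110000 → 4-byte char (#5). Advance 4.
Byte at offset 16: 0xCD = 11001101 → 2-byte char (#6). Advance 2.
Byte at offset 18: 0xF0 = 11110000 → 4-byte char (#7). Advance 4.
Byte at offset 22: 0xD6 = 11010110 → 2-byte char (#8). Advance 2.
Byte at offset 24: 0xF3 = 11110011 → 4-byte char (#9). Advance 4.
Byte at offset 28: 0xE1 = 11100001 → 3-byte char (#10). Advance 3.
Reached end at offset 31 after 10 code points.

10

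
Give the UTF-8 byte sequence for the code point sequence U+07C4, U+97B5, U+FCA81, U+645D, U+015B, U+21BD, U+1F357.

U+07C4: 2-byte form → DF 84.
U+97B5: 3-byte form → E9 9E B5.
U+FCA81: 4-byte form → F3 BC AA 81.
U+645D: 3-byte form → E6 91 9D.
U+015B: 2-byte form → C5 9B.
U+21BD: 3-byte form → E2 86 BD.
U+1F357: 4-byte form → F0 9F 8D 97.
Concatenated (21 bytes): DF 84 E9 9E B5 F3 BC AA 81 E6 91 9D C5 9B E2 86 BD F0 9F 8D 97.

DF 84 E9 9E B5 F3 BC AA 81 E6 91 9D C5 9B E2 86 BD F0 9F 8D 97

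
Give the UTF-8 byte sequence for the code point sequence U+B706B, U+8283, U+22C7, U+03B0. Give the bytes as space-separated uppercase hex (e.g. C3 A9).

U+B706B: 4-byte form → F2 B7 81 AB.
U+8283: 3-byte form → E8 8A 83.
U+22C7: 3-byte form → E2 8B 87.
U+03B0: 2-byte form → CE B0.
Concatenated (12 bytes): F2 B7 81 AB E8 8A 83 E2 8B 87 CE B0.

F2 B7 81 AB E8 8A 83 E2 8B 87 CE B0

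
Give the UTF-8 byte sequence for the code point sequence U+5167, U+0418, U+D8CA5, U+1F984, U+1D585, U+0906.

U+5167: 3-byte form → E5 85 A7.
U+0418: 2-byte form → D0 98.
U+D8CA5: 4-byte form → F3 98 B2 A5.
U+1F984: 4-byte form → F0 9F A6 84.
U+1D585: 4-byte form → F0 9D 96 85.
U+0906: 3-byte form → E0 A4 86.
Concatenated (20 bytes): E5 85 A7 D0 98 F3 98 B2 A5 F0 9F A6 84 F0 9D 96 85 E0 A4 86.

E5 85 A7 D0 98 F3 98 B2 A5 F0 9F A6 84 F0 9D 96 85 E0 A4 86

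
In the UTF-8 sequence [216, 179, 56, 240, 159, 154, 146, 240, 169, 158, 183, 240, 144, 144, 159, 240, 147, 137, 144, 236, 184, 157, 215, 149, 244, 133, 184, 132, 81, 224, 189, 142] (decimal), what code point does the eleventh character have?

U+0F4E

Offset 0: leading byte 0xD8 = 11011000 → 2-byte char #1 = D8 B3.
Offset 2: leading byte 0x38 = 00111000 → 1-byte char #2 = 38.
Offset 3: leading byte 0xF0 = 11110000 → 4-byte char #3 = F0 9F 9A 92.
Offset 7: leading byte 0xF0 = 11110000 → 4-byte char #4 = F0 A9 9E B7.
Offset 11: leading byte 0xF0 = 11110000 → 4-byte char #5 = F0 90 90 9F.
Offset 15: leading byte 0xF0 = 11110000 → 4-byte char #6 = F0 93 89 90.
Offset 19: leading byte 0xEC = 11101100 → 3-byte char #7 = EC B8 9D.
Offset 22: leading byte 0xD7 = 11010111 → 2-byte char #8 = D7 95.
Offset 24: leading byte 0xF4 = 11110100 → 4-byte char #9 = F4 85 B8 84.
Offset 28: leading byte 0x51 = 01010001 → 1-byte char #10 = 51.
Offset 29: leading byte 0xE0 = 11100000 → 3-byte char #11 = E0 BD 8E.
Leading byte 0xE0 = 11100000 matches 1110xxxx → 3-byte sequence.
Byte 1: 0xE0 = 11100000, payload 0000 (4 bits).
Byte 2: 0xBD = 10111101 (10xxxxxx ✓), payload 111101.
Byte 3: 0x8E = 10001110 (10xxxxxx ✓), payload 001110.
Concatenate: 0000111101001110 = 0xF4E (16 bits → U+0F4E).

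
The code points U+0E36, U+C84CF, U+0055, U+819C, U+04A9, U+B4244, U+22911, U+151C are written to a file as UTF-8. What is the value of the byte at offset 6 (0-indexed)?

U+0E36 → 3-byte form E0 B8 B6 at offsets 0–2.
U+C84CF → 4-byte form F3 88 93 8F at offsets 3–6.
Offset 6 falls in char 2's range; it's byte 4 of F3 88 93 8F = 0x8F.

0x8F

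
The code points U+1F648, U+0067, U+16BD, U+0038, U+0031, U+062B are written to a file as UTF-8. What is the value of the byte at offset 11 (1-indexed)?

0xD8

1-indexed offset 11 is 0-indexed offset 10.
U+1F648 → 4-byte form F0 9F 99 88 at offsets 0–3.
U+0067 → 1-byte form 67 at offsets 4–4.
U+16BD → 3-byte form E1 9A BD at offsets 5–7.
U+0038 → 1-byte form 38 at offsets 8–8.
U+0031 → 1-byte form 31 at offsets 9–9.
U+062B → 2-byte form D8 AB at offsets 10–11.
Offset 10 falls in char 6's range; it's byte 1 of D8 AB = 0xD8.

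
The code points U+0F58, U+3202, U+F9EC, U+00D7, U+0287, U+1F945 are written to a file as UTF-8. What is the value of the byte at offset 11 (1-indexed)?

0x97

1-indexed offset 11 is 0-indexed offset 10.
U+0F58 → 3-byte form E0 BD 98 at offsets 0–2.
U+3202 → 3-byte form E3 88 82 at offsets 3–5.
U+F9EC → 3-byte form EF A7 AC at offsets 6–8.
U+00D7 → 2-byte form C3 97 at offsets 9–10.
Offset 10 falls in char 4's range; it's byte 2 of C3 97 = 0x97.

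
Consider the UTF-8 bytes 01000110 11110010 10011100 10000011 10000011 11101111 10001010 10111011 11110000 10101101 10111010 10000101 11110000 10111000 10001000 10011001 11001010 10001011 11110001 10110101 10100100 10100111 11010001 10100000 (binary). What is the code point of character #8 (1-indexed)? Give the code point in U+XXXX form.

Offset 0: leading byte 0x46 = 01000110 → 1-byte char #1 = 46.
Offset 1: leading byte 0xF2 = 11110010 → 4-byte char #2 = F2 9C 83 83.
Offset 5: leading byte 0xEF = 11101111 → 3-byte char #3 = EF 8A BB.
Offset 8: leading byte 0xF0 = 11110000 → 4-byte char #4 = F0 AD BA 85.
Offset 12: leading byte 0xF0 = 11110000 → 4-byte char #5 = F0 B8 88 99.
Offset 16: leading byte 0xCA = 11001010 → 2-byte char #6 = CA 8B.
Offset 18: leading byte 0xF1 = 11110001 → 4-byte char #7 = F1 B5 A4 A7.
Offset 22: leading byte 0xD1 = 11010001 → 2-byte char #8 = D1 A0.
Leading byte 0xD1 = 11010001 matches 110xxxxx → 2-byte sequence.
Byte 1: 0xD1 = 11010001, payload 10001 (5 bits).
Byte 2: 0xA0 = 10100000 (10xxxxxx ✓), payload 100000.
Concatenate: 10001100000 = 0x460 (11 bits → U+0460).

U+0460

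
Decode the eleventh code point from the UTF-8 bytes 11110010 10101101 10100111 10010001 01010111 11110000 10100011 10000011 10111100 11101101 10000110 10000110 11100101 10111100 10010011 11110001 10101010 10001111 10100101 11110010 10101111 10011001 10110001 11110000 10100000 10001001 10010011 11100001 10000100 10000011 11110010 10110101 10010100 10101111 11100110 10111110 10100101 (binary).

U+6FA5

Offset 0: leading byte 0xF2 = 11110010 → 4-byte char #1 = F2 AD A7 91.
Offset 4: leading byte 0x57 = 01010111 → 1-byte char #2 = 57.
Offset 5: leading byte 0xF0 = 11110000 → 4-byte char #3 = F0 A3 83 BC.
Offset 9: leading byte 0xED = 11101101 → 3-byte char #4 = ED 86 86.
Offset 12: leading byte 0xE5 = 11100101 → 3-byte char #5 = E5 BC 93.
Offset 15: leading byte 0xF1 = 11110001 → 4-byte char #6 = F1 AA 8F A5.
Offset 19: leading byte 0xF2 = 11110010 → 4-byte char #7 = F2 AF 99 B1.
Offset 23: leading byte 0xF0 = 11110000 → 4-byte char #8 = F0 A0 89 93.
Offset 27: leading byte 0xE1 = 11100001 → 3-byte char #9 = E1 84 83.
Offset 30: leading byte 0xF2 = 11110010 → 4-byte char #10 = F2 B5 94 AF.
Offset 34: leading byte 0xE6 = 11100110 → 3-byte char #11 = E6 BE A5.
Leading byte 0xE6 = 11100110 matches 1110xxxx → 3-byte sequence.
Byte 1: 0xE6 = 11100110, payload 0110 (4 bits).
Byte 2: 0xBE = 10111110 (10xxxxxx ✓), payload 111110.
Byte 3: 0xA5 = 10100101 (10xxxxxx ✓), payload 100101.
Concatenate: 0110111110100101 = 0x6FA5 (16 bits → U+6FA5).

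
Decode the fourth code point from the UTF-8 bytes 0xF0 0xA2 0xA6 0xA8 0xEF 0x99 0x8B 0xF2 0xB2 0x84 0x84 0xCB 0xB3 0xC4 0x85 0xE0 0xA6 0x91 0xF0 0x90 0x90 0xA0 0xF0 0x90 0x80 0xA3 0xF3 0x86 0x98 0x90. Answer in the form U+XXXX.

U+02F3

Offset 0: leading byte 0xF0 = 11110000 → 4-byte char #1 = F0 A2 A6 A8.
Offset 4: leading byte 0xEF = 11101111 → 3-byte char #2 = EF 99 8B.
Offset 7: leading byte 0xF2 = 11110010 → 4-byte char #3 = F2 B2 84 84.
Offset 11: leading byte 0xCB = 11001011 → 2-byte char #4 = CB B3.
Leading byte 0xCB = 11001011 matches 110xxxxx → 2-byte sequence.
Byte 1: 0xCB = 11001011, payload 01011 (5 bits).
Byte 2: 0xB3 = 10110011 (10xxxxxx ✓), payload 110011.
Concatenate: 01011110011 = 0x2F3 (11 bits → U+02F3).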